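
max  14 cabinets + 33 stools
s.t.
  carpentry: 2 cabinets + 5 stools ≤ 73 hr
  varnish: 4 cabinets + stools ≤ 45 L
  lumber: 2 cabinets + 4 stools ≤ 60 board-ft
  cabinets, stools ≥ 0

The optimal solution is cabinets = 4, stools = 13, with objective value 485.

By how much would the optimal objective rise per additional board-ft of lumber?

2

Binding: carpentry and lumber. Non-binding: varnish (16 unused).
Since varnish is not tight, its dual is 0.
The binding rows give the dual system: 2·y_carpentry + 2·y_lumber = 14 and 5·y_carpentry + 4·y_lumber = 33.
→ y_carpentry = 5 and y_lumber = 2.
Shadow price of lumber = 2.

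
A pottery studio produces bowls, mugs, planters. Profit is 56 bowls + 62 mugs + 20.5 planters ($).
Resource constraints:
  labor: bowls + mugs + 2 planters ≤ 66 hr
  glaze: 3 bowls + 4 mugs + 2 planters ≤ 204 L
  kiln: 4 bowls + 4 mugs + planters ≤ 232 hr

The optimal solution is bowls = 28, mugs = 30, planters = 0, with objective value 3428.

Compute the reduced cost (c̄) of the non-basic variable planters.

Check each constraint at x*: labor 58/66 (slack 8); glaze 204/204 (tight); kiln 232/232 (tight).
By complementary slackness, y = 0 for the non-binding constraint.
Dual feasibility on the basic columns requires 3·y_glaze + 4·y_kiln = 56, 4·y_glaze + 4·y_kiln = 62.
→ y_glaze = 6 and y_kiln = 9.5.
Reduced cost of planters: c₃ − yᵀa₃ = 20.5 − (6·2 + 9.5·1) = 20.5 − 21.5 = -1.

-1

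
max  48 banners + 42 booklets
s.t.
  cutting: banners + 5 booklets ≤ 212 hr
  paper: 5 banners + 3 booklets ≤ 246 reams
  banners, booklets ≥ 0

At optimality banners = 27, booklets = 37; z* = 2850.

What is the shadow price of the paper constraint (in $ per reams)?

9

Both cutting and paper are binding at x*.
The binding rows give the dual system: 1·y_cutting + 5·y_paper = 48 and 5·y_cutting + 3·y_paper = 42.
Solving: y_cutting = 3, y_paper = 9.
Shadow price of paper = 9.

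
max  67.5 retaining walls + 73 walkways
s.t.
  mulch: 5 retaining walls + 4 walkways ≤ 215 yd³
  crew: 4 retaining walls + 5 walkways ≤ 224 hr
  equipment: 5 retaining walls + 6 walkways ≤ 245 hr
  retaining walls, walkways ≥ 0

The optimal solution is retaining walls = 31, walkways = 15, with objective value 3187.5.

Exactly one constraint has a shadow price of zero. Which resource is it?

mulch: 215/215 (binding)
crew: 199/224 (slack 25)
equipment: 245/245 (binding)
By complementary slackness, a constraint with positive slack has shadow price 0 → crew.

crew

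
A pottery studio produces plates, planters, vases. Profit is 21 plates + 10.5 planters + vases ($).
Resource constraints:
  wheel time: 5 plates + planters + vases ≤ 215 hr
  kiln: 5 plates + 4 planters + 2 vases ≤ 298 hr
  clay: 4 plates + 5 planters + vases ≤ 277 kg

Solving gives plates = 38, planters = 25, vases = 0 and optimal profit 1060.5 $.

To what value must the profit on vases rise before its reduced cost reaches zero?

4.5

Binding: wheel time and clay. Non-binding: kiln (8 unused).
Slack constraints have shadow price 0 (complementary slackness).
Dual feasibility on the basic columns requires 5·y_wheel time + 4·y_clay = 21, 1·y_wheel time + 5·y_clay = 10.5.
This yields shadow prices y_wheel time = 3, y_clay = 1.5.
vases enters the basis when its profit ≥ yᵀa₃ = 3·1 + 1.5·1 = 4.5.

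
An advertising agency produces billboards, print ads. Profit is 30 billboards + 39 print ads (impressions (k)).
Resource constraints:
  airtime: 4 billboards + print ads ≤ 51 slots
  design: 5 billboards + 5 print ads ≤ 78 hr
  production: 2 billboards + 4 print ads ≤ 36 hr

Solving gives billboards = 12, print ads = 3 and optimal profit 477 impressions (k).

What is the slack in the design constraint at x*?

3

design used = 5·12 + 5·3 = 75; slack = 78 − 75 = 3.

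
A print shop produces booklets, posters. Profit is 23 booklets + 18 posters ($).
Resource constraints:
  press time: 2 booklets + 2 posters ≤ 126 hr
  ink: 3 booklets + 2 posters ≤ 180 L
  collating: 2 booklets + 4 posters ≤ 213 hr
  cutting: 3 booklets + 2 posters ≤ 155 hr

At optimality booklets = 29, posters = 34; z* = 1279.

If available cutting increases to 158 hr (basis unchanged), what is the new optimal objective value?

1294

Binding: press time and cutting. Non-binding: ink (25 unused), collating (19 unused).
Since ink, collating are not tight, their duals are 0.
From A_Bᵀ y = c: 2·y_press time + 3·y_cutting = 23; 2·y_press time + 2·y_cutting = 18.
Solving: y_press time = 4, y_cutting = 5.
Δz = y_cutting·Δb = 5 × (3) = 15, so new z* = 1279 + 15 = 1294.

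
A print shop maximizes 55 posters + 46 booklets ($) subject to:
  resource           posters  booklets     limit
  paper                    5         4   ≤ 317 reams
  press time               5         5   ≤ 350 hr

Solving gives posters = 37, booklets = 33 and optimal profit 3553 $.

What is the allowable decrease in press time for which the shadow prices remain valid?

33

Binding constraints: paper, press time. The basis is B = [[5,4],[5,5]] with det 5.
Per unit decrease in press time, x* moves by d = (0.8, -1).
The basis stays optimal until booklets reaches 0; allowable decrease = 33 hr.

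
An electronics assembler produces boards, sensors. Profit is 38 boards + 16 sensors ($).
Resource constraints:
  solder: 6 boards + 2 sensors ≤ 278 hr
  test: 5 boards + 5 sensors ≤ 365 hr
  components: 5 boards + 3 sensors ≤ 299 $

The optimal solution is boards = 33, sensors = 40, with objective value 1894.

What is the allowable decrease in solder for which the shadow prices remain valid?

Binding constraints: solder, test. The basis is B = [[6,2],[5,5]] with det 20.
Per unit decrease in solder, x* moves by d = (-0.25, 0.25).
The basis stays optimal until boards reaches 0; allowable decrease = 132 hr.

132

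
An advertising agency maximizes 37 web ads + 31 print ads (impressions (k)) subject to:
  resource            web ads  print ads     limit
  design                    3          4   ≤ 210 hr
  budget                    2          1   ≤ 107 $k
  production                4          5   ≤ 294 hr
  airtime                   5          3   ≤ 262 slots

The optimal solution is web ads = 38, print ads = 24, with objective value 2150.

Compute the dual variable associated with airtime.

Binding: design and airtime. Non-binding: budget (7 unused), production (22 unused).
By complementary slackness, y = 0 for the non-binding constraints.
From A_Bᵀ y = c: 3·y_design + 5·y_airtime = 37; 4·y_design + 3·y_airtime = 31.
→ y_design = 4 and y_airtime = 5.
Shadow price of airtime = 5.

5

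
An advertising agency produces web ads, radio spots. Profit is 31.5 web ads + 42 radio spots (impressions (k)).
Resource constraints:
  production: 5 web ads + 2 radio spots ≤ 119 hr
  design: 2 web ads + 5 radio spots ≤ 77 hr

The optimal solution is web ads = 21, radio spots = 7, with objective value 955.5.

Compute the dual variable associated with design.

Both production and design are binding at x*.
From A_Bᵀ y = c: 5·y_production + 2·y_design = 31.5; 2·y_production + 5·y_design = 42.
This yields shadow prices y_production = 3.5, y_design = 7.
Shadow price of design = 7.

7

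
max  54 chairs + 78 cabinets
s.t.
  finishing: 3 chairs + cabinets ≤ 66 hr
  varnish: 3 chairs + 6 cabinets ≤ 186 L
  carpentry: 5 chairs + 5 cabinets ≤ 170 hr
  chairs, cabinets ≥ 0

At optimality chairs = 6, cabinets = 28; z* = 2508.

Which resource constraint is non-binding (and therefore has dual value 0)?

finishing: 46/66 (slack 20)
varnish: 186/186 (binding)
carpentry: 170/170 (binding)
By complementary slackness, a constraint with positive slack has shadow price 0 → finishing.

finishing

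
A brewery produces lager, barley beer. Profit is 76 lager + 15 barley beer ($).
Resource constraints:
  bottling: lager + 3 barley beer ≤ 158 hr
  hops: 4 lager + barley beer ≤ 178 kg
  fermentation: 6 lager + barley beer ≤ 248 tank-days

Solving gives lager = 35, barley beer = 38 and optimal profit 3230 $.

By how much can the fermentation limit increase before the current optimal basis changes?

19

Binding constraints: hops, fermentation. The basis is B = [[4,1],[6,1]] with det -2.
Per unit increase in fermentation, x* moves by d = (0.5, -2).
The basis stays optimal until barley beer reaches 0; allowable increase = 19 tank-days.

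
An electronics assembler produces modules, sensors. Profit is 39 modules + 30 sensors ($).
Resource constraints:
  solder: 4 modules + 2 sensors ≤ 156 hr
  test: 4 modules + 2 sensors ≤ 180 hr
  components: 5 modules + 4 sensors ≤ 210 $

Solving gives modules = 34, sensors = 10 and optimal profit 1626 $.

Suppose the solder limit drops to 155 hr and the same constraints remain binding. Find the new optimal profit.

Binding: solder and components. Non-binding: test (24 unused).
Slack constraints have shadow price 0 (complementary slackness).
From A_Bᵀ y = c: 4·y_solder + 5·y_components = 39; 2·y_solder + 4·y_components = 30.
Solving: y_solder = 1, y_components = 7.
Δz = y_solder·Δb = 1 × (-1) = -1, so new z* = 1626 − 1 = 1625.

1625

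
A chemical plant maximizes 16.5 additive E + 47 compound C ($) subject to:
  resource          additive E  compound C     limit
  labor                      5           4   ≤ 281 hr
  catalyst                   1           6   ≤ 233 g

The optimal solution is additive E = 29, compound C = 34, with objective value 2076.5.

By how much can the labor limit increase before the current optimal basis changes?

Binding constraints: labor, catalyst. The basis is B = [[5,4],[1,6]] with det 26.
Per unit increase in labor, x* moves by d = (0.2308, -0.0385).
The basis stays optimal until compound C reaches 0; allowable increase = 884 hr.

884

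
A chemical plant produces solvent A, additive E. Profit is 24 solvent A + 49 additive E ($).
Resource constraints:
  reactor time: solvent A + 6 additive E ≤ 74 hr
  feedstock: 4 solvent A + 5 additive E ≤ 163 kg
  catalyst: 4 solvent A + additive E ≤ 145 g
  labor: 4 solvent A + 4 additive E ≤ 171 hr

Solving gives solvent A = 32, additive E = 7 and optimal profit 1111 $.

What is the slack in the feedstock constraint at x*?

feedstock used = 4·32 + 5·7 = 163; slack = 163 − 163 = 0.

0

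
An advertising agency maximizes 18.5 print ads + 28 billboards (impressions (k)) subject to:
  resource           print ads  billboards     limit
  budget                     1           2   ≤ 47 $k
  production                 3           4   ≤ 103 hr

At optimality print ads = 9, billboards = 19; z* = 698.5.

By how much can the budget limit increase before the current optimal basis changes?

4.5

Binding constraints: budget, production. The basis is B = [[1,2],[3,4]] with det -2.
Per unit increase in budget, x* moves by d = (-2, 1.5).
The basis stays optimal until print ads reaches 0; allowable increase = 4.5 $k.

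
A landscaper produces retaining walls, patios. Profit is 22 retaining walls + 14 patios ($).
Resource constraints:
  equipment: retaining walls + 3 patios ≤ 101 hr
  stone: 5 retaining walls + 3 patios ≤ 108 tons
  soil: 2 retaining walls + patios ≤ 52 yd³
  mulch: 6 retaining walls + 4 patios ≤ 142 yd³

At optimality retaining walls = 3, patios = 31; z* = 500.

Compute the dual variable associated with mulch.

2

Binding: stone and mulch. Non-binding: equipment (5 unused), soil (15 unused).
Slack constraints have shadow price 0 (complementary slackness).
Dual feasibility on the basic columns requires 5·y_stone + 6·y_mulch = 22, 3·y_stone + 4·y_mulch = 14.
Solving: y_stone = 2, y_mulch = 2.
Shadow price of mulch = 2.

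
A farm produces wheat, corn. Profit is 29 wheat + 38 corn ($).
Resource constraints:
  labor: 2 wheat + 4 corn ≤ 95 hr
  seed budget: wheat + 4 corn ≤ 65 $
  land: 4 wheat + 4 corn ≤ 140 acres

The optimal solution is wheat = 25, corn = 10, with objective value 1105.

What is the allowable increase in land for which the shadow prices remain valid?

15

Binding constraints: seed budget, land. The basis is B = [[1,4],[4,4]] with det -12.
Per unit increase in land, x* moves by d = (0.3333, -0.0833).
The basis stays optimal until labor becomes binding; allowable increase = 15 acres.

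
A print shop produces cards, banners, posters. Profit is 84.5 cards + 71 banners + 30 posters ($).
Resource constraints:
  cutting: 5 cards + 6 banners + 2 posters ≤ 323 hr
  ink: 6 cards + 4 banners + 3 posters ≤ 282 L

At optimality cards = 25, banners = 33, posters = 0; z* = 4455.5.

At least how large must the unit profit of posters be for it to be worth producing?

Check each constraint at x*: cutting 323/323 (tight); ink 282/282 (tight).
From A_Bᵀ y = c: 5·y_cutting + 6·y_ink = 84.5; 6·y_cutting + 4·y_ink = 71.
This yields shadow prices y_cutting = 5.5, y_ink = 9.5.
posters enters the basis when its profit ≥ yᵀa₃ = 5.5·2 + 9.5·3 = 39.5.

39.5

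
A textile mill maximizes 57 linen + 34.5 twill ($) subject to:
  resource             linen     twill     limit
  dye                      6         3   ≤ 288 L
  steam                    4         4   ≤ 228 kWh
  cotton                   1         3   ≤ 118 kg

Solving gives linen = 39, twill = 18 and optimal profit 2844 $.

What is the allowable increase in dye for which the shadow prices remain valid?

Binding constraints: dye, steam. The basis is B = [[6,3],[4,4]] with det 12.
Per unit increase in dye, x* moves by d = (0.3333, -0.3333).
The basis stays optimal until twill reaches 0; allowable increase = 54 L.

54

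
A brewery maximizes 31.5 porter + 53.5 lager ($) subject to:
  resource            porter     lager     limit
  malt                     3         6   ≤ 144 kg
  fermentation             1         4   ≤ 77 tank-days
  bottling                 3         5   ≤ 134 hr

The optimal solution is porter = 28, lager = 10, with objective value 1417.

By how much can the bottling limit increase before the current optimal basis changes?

Binding constraints: malt, bottling. The basis is B = [[3,6],[3,5]] with det -3.
Per unit increase in bottling, x* moves by d = (2, -1).
The basis stays optimal until lager reaches 0; allowable increase = 10 hr.

10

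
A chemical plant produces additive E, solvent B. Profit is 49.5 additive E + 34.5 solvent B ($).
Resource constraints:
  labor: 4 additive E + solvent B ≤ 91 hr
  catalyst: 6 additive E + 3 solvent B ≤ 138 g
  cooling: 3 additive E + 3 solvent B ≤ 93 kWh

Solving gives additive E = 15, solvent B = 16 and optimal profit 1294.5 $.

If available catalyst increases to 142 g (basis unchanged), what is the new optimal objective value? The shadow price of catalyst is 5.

1314.5

Δb = 4, so new z* = 1294.5 + (5)·(4) = 1294.5 + 20 = 1314.5.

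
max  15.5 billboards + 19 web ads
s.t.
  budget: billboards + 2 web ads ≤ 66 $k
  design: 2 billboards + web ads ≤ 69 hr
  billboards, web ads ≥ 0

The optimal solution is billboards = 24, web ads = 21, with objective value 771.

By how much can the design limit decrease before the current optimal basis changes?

36

Binding constraints: budget, design. The basis is B = [[1,2],[2,1]] with det -3.
Per unit decrease in design, x* moves by d = (-0.6667, 0.3333).
The basis stays optimal until billboards reaches 0; allowable decrease = 36 hr.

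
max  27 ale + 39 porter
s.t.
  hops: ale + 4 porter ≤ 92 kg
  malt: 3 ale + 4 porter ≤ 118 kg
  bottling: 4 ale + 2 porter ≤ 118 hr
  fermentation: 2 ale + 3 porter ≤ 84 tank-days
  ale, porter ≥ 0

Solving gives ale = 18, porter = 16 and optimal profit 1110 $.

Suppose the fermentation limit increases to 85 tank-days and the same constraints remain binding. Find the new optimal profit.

Binding: malt and fermentation. Non-binding: hops (10 unused), bottling (14 unused).
By complementary slackness, y = 0 for the non-binding constraints.
From A_Bᵀ y = c: 3·y_malt + 2·y_fermentation = 27; 4·y_malt + 3·y_fermentation = 39.
This yields shadow prices y_malt = 3, y_fermentation = 9.
Δz = y_fermentation·Δb = 9 × (1) = 9, so new z* = 1110 + 9 = 1119.

1119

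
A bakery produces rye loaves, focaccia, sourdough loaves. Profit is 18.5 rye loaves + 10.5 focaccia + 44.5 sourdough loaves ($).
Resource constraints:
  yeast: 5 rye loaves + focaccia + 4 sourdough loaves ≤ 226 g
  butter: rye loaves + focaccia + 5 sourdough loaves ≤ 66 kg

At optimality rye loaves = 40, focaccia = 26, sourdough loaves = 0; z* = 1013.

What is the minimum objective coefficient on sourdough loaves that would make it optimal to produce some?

50.5

Both yeast and butter are binding at x*.
From A_Bᵀ y = c: 5·y_yeast + 1·y_butter = 18.5; 1·y_yeast + 1·y_butter = 10.5.
→ y_yeast = 2 and y_butter = 8.5.
sourdough loaves enters the basis when its profit ≥ yᵀa₃ = 2·4 + 8.5·5 = 50.5.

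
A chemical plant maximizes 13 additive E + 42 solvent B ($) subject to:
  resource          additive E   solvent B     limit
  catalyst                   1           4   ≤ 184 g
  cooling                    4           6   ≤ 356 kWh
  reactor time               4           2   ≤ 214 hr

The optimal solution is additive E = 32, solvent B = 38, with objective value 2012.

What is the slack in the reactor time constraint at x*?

10

reactor time used = 4·32 + 2·38 = 204; slack = 214 − 204 = 10.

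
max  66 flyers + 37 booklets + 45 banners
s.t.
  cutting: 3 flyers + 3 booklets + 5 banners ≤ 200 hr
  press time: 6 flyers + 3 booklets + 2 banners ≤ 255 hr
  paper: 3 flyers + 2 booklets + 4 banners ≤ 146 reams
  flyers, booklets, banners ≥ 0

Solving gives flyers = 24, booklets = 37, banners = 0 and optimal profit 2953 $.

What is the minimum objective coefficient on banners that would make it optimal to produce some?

46

Binding: press time and paper. Non-binding: cutting (17 unused).
Slack constraints have shadow price 0 (complementary slackness).
From A_Bᵀ y = c: 6·y_press time + 3·y_paper = 66; 3·y_press time + 2·y_paper = 37.
This yields shadow prices y_press time = 7, y_paper = 8.
banners enters the basis when its profit ≥ yᵀa₃ = 7·2 + 8·4 = 46.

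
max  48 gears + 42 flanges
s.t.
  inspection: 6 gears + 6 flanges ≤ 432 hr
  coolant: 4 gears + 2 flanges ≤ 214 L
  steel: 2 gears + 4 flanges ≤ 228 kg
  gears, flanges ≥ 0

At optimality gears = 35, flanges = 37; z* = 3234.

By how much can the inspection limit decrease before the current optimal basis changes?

Binding constraints: inspection, coolant. The basis is B = [[6,6],[4,2]] with det -12.
Per unit decrease in inspection, x* moves by d = (0.1667, -0.3333).
The basis stays optimal until flanges reaches 0; allowable decrease = 111 hr.

111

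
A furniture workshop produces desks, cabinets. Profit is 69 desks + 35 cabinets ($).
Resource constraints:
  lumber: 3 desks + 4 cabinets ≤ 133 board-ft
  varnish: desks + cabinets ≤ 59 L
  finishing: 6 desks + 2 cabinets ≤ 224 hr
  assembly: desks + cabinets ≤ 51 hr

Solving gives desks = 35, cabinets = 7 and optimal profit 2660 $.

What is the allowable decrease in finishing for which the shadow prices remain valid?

Binding constraints: lumber, finishing. The basis is B = [[3,4],[6,2]] with det -18.
Per unit decrease in finishing, x* moves by d = (-0.2222, 0.1667).
The basis stays optimal until desks reaches 0; allowable decrease = 157.5 hr.

157.5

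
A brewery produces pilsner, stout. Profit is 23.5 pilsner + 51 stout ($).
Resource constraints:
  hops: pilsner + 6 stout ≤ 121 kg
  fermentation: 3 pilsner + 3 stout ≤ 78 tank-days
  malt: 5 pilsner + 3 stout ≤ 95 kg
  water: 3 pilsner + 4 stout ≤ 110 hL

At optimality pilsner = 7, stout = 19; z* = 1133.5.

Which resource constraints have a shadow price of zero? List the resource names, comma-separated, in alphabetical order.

malt, water

hops: 121/121 (binding)
fermentation: 78/78 (binding)
malt: 92/95 (slack 3)
water: 97/110 (slack 13)
By complementary slackness, a constraint with positive slack has shadow price 0 → malt, water.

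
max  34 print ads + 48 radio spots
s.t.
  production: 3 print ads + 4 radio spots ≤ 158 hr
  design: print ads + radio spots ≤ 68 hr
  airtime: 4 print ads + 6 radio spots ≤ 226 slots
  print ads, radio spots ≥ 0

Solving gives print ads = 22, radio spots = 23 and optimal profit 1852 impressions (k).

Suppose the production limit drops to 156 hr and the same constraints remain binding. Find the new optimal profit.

1840

At the optimum: production uses 158 of 158 (binding); design uses 45 of 68 (slack = 23); airtime uses 226 of 226 (binding).
Slack constraints have shadow price 0 (complementary slackness).
From A_Bᵀ y = c: 3·y_production + 4·y_airtime = 34; 4·y_production + 6·y_airtime = 48.
This yields shadow prices y_production = 6, y_airtime = 4.
Δz = y_production·Δb = 6 × (-2) = -12, so new z* = 1852 − 12 = 1840.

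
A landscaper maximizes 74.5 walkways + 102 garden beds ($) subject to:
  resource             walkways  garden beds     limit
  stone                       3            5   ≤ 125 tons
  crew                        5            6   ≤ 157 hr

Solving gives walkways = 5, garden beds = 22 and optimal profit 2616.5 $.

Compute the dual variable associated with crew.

9.5

Check each constraint at x*: stone 125/125 (tight); crew 157/157 (tight).
Dual feasibility on the basic columns requires 3·y_stone + 5·y_crew = 74.5, 5·y_stone + 6·y_crew = 102.
Solving: y_stone = 9, y_crew = 9.5.
Shadow price of crew = 9.5.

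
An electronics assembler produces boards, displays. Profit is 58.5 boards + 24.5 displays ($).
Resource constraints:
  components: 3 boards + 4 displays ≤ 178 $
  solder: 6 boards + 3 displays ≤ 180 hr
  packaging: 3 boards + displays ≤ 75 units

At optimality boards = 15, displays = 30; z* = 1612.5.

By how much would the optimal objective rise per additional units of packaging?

9.5

Check each constraint at x*: components 165/178 (slack 13); solder 180/180 (tight); packaging 75/75 (tight).
By complementary slackness, y = 0 for the non-binding constraint.
From A_Bᵀ y = c: 6·y_solder + 3·y_packaging = 58.5; 3·y_solder + 1·y_packaging = 24.5.
This yields shadow prices y_solder = 5, y_packaging = 9.5.
Shadow price of packaging = 9.5.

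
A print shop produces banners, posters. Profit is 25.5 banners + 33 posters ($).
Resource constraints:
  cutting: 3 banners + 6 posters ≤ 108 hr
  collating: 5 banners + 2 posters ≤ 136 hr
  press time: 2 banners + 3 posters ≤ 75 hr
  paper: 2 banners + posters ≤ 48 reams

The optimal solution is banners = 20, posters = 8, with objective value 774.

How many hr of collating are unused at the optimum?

collating used = 5·20 + 2·8 = 116; slack = 136 − 116 = 20.

20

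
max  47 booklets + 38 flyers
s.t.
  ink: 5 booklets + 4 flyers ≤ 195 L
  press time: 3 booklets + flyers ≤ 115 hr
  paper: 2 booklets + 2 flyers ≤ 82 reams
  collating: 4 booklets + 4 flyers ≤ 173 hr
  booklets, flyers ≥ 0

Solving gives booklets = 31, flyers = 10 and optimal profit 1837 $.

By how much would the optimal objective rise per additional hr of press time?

0

At the optimum: ink uses 195 of 195 (binding); press time uses 103 of 115 (slack = 12); paper uses 82 of 82 (binding); collating uses 164 of 173 (slack = 9).
Since press time, collating are not tight, their duals are 0.
From A_Bᵀ y = c: 5·y_ink + 2·y_paper = 47; 4·y_ink + 2·y_paper = 38.
Solving: y_ink = 9, y_paper = 1.
Shadow price of press time = 0.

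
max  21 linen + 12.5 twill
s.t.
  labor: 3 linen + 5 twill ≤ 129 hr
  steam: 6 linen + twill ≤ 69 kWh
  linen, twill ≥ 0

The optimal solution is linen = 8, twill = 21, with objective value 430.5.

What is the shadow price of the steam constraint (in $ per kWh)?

2.5

Both labor and steam are binding at x*.
The binding rows give the dual system: 3·y_labor + 6·y_steam = 21 and 5·y_labor + 1·y_steam = 12.5.
→ y_labor = 2 and y_steam = 2.5.
Shadow price of steam = 2.5.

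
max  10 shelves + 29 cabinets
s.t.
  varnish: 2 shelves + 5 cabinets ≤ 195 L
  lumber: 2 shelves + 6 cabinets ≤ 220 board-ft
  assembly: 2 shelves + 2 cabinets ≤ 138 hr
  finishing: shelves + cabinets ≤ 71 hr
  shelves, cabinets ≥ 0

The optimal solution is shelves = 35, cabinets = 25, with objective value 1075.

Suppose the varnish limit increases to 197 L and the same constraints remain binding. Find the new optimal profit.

At the optimum: varnish uses 195 of 195 (binding); lumber uses 220 of 220 (binding); assembly uses 120 of 138 (slack = 18); finishing uses 60 of 71 (slack = 11).
By complementary slackness, y = 0 for the non-binding constraints.
The binding rows give the dual system: 2·y_varnish + 2·y_lumber = 10 and 5·y_varnish + 6·y_lumber = 29.
→ y_varnish = 1 and y_lumber = 4.
Δz = y_varnish·Δb = 1 × (2) = 2, so new z* = 1075 + 2 = 1077.

1077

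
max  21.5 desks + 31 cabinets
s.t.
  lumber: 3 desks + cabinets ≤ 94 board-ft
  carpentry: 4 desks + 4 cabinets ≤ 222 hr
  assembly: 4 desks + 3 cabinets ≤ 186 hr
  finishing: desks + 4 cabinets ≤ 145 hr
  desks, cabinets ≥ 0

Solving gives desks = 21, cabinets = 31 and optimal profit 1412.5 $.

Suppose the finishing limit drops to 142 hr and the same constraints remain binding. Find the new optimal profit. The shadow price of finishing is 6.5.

1393

Δb = -3, so new z* = 1412.5 + (6.5)·(-3) = 1412.5 − 19.5 = 1393.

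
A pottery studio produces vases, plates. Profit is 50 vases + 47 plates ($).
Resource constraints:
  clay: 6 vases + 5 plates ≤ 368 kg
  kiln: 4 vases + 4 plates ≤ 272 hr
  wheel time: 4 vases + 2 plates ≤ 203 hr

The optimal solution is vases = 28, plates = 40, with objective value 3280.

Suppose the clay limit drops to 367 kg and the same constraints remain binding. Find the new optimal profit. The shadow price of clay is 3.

3277

Δb = -1, so new z* = 3280 + (3)·(-1) = 3280 − 3 = 3277.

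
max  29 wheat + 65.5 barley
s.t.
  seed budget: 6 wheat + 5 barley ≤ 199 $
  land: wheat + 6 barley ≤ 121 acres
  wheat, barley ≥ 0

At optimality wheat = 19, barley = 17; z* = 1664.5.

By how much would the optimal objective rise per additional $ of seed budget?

Check each constraint at x*: seed budget 199/199 (tight); land 121/121 (tight).
From A_Bᵀ y = c: 6·y_seed budget + 1·y_land = 29; 5·y_seed budget + 6·y_land = 65.5.
This yields shadow prices y_seed budget = 3.5, y_land = 8.
Shadow price of seed budget = 3.5.

3.5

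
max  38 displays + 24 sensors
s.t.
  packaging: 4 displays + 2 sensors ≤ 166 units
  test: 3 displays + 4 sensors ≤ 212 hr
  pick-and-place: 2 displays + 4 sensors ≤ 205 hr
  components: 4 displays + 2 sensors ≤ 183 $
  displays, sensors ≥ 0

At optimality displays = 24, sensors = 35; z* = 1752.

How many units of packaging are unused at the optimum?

0

packaging used = 4·24 + 2·35 = 166; slack = 166 − 166 = 0.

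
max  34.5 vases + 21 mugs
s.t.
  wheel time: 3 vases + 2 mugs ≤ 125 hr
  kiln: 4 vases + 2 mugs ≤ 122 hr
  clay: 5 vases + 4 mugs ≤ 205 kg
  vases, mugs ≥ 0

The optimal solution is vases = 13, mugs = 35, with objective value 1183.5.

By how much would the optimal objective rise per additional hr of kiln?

5.5

Binding: kiln and clay. Non-binding: wheel time (16 unused).
Since wheel time is not tight, its dual is 0.
Dual feasibility on the basic columns requires 4·y_kiln + 5·y_clay = 34.5, 2·y_kiln + 4·y_clay = 21.
Solving: y_kiln = 5.5, y_clay = 2.5.
Shadow price of kiln = 5.5.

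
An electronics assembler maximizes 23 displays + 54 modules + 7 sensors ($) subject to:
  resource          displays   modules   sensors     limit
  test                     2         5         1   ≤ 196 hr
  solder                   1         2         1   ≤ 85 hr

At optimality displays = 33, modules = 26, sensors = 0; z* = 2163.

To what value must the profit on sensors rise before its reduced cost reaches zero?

15

Both test and solder are binding at x*.
From A_Bᵀ y = c: 2·y_test + 1·y_solder = 23; 5·y_test + 2·y_solder = 54.
Solving: y_test = 8, y_solder = 7.
sensors enters the basis when its profit ≥ yᵀa₃ = 8·1 + 7·1 = 15.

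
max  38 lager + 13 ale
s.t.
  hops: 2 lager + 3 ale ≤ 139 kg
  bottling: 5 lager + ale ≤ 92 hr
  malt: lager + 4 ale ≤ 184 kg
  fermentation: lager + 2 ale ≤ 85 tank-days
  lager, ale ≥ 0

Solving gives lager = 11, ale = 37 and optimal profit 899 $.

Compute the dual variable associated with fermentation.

At the optimum: hops uses 133 of 139 (slack = 6); bottling uses 92 of 92 (binding); malt uses 159 of 184 (slack = 25); fermentation uses 85 of 85 (binding).
Slack constraints have shadow price 0 (complementary slackness).
Dual feasibility on the basic columns requires 5·y_bottling + 1·y_fermentation = 38, 1·y_bottling + 2·y_fermentation = 13.
→ y_bottling = 7 and y_fermentation = 3.
Shadow price of fermentation = 3.

3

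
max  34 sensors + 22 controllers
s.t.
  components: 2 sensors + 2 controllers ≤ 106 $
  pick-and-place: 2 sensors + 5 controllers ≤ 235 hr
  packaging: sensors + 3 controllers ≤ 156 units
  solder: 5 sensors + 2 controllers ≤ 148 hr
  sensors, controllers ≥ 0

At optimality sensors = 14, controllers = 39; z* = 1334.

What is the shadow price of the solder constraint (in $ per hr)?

Binding: components and solder. Non-binding: pick-and-place (12 unused), packaging (25 unused).
By complementary slackness, y = 0 for the non-binding constraints.
The binding rows give the dual system: 2·y_components + 5·y_solder = 34 and 2·y_components + 2·y_solder = 22.
This yields shadow prices y_components = 7, y_solder = 4.
Shadow price of solder = 4.

4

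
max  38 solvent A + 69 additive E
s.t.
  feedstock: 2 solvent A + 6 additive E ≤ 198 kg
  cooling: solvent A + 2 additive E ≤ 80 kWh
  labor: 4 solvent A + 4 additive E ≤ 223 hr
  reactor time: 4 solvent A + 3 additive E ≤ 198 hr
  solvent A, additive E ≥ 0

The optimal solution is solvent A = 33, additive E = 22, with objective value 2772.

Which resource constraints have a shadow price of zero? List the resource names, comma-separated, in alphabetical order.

feedstock: 198/198 (binding)
cooling: 77/80 (slack 3)
labor: 220/223 (slack 3)
reactor time: 198/198 (binding)
By complementary slackness, a constraint with positive slack has shadow price 0 → cooling, labor.

cooling, labor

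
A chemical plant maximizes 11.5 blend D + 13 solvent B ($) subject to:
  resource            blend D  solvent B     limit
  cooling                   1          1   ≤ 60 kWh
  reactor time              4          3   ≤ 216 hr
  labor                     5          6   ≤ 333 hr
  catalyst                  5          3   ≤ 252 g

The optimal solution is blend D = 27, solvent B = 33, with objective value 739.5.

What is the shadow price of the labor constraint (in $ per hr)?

1.5

Binding: cooling and labor. Non-binding: reactor time (9 unused), catalyst (18 unused).
Slack constraints have shadow price 0 (complementary slackness).
Dual feasibility on the basic columns requires 1·y_cooling + 5·y_labor = 11.5, 1·y_cooling + 6·y_labor = 13.
This yields shadow prices y_cooling = 4, y_labor = 1.5.
Shadow price of labor = 1.5.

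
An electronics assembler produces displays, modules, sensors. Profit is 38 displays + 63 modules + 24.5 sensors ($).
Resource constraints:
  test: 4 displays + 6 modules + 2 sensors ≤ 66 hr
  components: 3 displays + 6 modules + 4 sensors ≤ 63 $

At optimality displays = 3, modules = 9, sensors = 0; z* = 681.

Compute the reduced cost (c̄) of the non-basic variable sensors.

Check each constraint at x*: test 66/66 (tight); components 63/63 (tight).
From A_Bᵀ y = c: 4·y_test + 3·y_components = 38; 6·y_test + 6·y_components = 63.
→ y_test = 6.5 and y_components = 4.
Reduced cost of sensors: c₃ − yᵀa₃ = 24.5 − (6.5·2 + 4·4) = 24.5 − 29 = -4.5.

-4.5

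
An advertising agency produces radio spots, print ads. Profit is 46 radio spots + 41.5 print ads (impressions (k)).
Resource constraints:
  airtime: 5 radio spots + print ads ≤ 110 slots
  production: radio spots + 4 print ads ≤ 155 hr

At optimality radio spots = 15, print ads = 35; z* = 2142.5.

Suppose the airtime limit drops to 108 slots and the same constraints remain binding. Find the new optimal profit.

At the optimum: airtime uses 110 of 110 (binding); production uses 155 of 155 (binding).
Dual feasibility on the basic columns requires 5·y_airtime + 1·y_production = 46, 1·y_airtime + 4·y_production = 41.5.
→ y_airtime = 7.5 and y_production = 8.5.
Δz = y_airtime·Δb = 7.5 × (-2) = -15, so new z* = 2142.5 − 15 = 2127.5.

2127.5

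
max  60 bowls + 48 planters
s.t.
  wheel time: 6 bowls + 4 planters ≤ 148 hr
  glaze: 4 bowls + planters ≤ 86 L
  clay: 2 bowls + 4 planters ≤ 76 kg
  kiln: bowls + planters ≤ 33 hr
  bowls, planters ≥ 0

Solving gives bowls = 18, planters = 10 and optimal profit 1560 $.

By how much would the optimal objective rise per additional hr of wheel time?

Check each constraint at x*: wheel time 148/148 (tight); glaze 82/86 (slack 4); clay 76/76 (tight); kiln 28/33 (slack 5).
Since glaze, kiln are not tight, their duals are 0.
Dual feasibility on the basic columns requires 6·y_wheel time + 2·y_clay = 60, 4·y_wheel time + 4·y_clay = 48.
This yields shadow prices y_wheel time = 9, y_clay = 3.
Shadow price of wheel time = 9.

9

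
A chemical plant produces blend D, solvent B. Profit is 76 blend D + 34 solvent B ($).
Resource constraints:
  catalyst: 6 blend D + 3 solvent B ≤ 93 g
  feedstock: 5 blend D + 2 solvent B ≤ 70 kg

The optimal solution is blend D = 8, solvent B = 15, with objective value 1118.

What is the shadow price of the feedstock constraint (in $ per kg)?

At the optimum: catalyst uses 93 of 93 (binding); feedstock uses 70 of 70 (binding).
The binding rows give the dual system: 6·y_catalyst + 5·y_feedstock = 76 and 3·y_catalyst + 2·y_feedstock = 34.
Solving: y_catalyst = 6, y_feedstock = 8.
Shadow price of feedstock = 8.

8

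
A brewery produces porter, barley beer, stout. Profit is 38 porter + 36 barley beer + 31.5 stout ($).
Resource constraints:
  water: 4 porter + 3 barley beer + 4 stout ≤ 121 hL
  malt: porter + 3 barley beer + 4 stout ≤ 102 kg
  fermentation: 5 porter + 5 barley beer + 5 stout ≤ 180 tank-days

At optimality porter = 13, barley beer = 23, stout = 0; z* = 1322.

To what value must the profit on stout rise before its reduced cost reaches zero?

At the optimum: water uses 121 of 121 (binding); malt uses 82 of 102 (slack = 20); fermentation uses 180 of 180 (binding).
Since malt is not tight, its dual is 0.
From A_Bᵀ y = c: 4·y_water + 5·y_fermentation = 38; 3·y_water + 5·y_fermentation = 36.
Solving: y_water = 2, y_fermentation = 6.
stout enters the basis when its profit ≥ yᵀa₃ = 2·4 + 6·5 = 38.

38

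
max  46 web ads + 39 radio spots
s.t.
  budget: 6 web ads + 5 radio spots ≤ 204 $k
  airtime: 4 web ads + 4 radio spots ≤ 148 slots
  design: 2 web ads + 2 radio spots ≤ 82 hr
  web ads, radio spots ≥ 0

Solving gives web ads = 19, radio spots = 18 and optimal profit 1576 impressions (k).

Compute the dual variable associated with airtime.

At the optimum: budget uses 204 of 204 (binding); airtime uses 148 of 148 (binding); design uses 74 of 82 (slack = 8).
Slack constraints have shadow price 0 (complementary slackness).
From A_Bᵀ y = c: 6·y_budget + 4·y_airtime = 46; 5·y_budget + 4·y_airtime = 39.
→ y_budget = 7 and y_airtime = 1.
Shadow price of airtime = 1.

1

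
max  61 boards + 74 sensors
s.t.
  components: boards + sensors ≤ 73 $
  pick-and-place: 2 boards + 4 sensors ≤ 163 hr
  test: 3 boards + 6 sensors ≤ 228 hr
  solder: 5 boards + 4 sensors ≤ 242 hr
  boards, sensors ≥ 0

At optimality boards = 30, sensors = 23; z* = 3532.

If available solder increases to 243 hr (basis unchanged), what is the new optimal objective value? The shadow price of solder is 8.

3540

Δb = 1, so new z* = 3532 + (8)·(1) = 3532 + 8 = 3540.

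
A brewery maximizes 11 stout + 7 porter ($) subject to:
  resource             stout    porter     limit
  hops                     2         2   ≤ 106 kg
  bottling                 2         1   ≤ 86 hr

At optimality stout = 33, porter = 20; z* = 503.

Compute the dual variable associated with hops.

1.5

Check each constraint at x*: hops 106/106 (tight); bottling 86/86 (tight).
From A_Bᵀ y = c: 2·y_hops + 2·y_bottling = 11; 2·y_hops + 1·y_bottling = 7.
Solving: y_hops = 1.5, y_bottling = 4.
Shadow price of hops = 1.5.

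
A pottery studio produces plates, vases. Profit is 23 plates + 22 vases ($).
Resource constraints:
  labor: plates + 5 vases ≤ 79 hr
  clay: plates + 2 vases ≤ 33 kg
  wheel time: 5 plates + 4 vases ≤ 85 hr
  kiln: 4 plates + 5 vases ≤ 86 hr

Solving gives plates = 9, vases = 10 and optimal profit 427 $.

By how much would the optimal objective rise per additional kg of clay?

0

Check each constraint at x*: labor 59/79 (slack 20); clay 29/33 (slack 4); wheel time 85/85 (tight); kiln 86/86 (tight).
Since labor, clay are not tight, their duals are 0.
From A_Bᵀ y = c: 5·y_wheel time + 4·y_kiln = 23; 4·y_wheel time + 5·y_kiln = 22.
This yields shadow prices y_wheel time = 3, y_kiln = 2.
Shadow price of clay = 0.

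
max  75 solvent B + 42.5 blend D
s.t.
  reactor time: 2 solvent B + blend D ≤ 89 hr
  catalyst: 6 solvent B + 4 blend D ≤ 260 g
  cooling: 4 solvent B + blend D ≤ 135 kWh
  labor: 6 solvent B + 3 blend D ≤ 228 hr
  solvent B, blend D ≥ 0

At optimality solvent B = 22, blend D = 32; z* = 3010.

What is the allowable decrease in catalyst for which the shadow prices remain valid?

Binding constraints: catalyst, labor. The basis is B = [[6,4],[6,3]] with det -6.
Per unit decrease in catalyst, x* moves by d = (0.5, -1).
The basis stays optimal until cooling becomes binding; allowable decrease = 15 g.

15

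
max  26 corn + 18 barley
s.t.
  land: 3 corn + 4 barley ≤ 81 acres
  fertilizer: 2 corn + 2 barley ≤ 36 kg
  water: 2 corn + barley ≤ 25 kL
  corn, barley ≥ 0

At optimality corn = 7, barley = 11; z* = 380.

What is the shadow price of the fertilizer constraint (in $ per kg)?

5

Check each constraint at x*: land 65/81 (slack 16); fertilizer 36/36 (tight); water 25/25 (tight).
By complementary slackness, y = 0 for the non-binding constraint.
The binding rows give the dual system: 2·y_fertilizer + 2·y_water = 26 and 2·y_fertilizer + 1·y_water = 18.
This yields shadow prices y_fertilizer = 5, y_water = 8.
Shadow price of fertilizer = 5.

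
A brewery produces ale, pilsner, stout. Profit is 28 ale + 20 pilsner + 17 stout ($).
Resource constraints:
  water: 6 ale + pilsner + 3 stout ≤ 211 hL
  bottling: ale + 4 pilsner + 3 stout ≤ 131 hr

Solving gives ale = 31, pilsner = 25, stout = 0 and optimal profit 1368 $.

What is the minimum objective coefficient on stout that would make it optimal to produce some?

24

At the optimum: water uses 211 of 211 (binding); bottling uses 131 of 131 (binding).
From A_Bᵀ y = c: 6·y_water + 1·y_bottling = 28; 1·y_water + 4·y_bottling = 20.
→ y_water = 4 and y_bottling = 4.
stout enters the basis when its profit ≥ yᵀa₃ = 4·3 + 4·3 = 24.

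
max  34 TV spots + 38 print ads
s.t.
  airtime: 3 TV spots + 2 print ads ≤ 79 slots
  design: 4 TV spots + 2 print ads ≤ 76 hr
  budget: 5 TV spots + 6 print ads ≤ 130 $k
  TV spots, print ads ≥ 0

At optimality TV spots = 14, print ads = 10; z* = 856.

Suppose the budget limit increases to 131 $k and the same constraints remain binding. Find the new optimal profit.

Check each constraint at x*: airtime 62/79 (slack 17); design 76/76 (tight); budget 130/130 (tight).
Slack constraints have shadow price 0 (complementary slackness).
From A_Bᵀ y = c: 4·y_design + 5·y_budget = 34; 2·y_design + 6·y_budget = 38.
Solving: y_design = 1, y_budget = 6.
Δz = y_budget·Δb = 6 × (1) = 6, so new z* = 856 + 6 = 862.

862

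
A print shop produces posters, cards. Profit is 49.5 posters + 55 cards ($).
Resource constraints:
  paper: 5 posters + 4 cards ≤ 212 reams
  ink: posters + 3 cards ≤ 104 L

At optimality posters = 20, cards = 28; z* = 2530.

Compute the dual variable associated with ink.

7

Both paper and ink are binding at x*.
From A_Bᵀ y = c: 5·y_paper + 1·y_ink = 49.5; 4·y_paper + 3·y_ink = 55.
This yields shadow prices y_paper = 8.5, y_ink = 7.
Shadow price of ink = 7.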